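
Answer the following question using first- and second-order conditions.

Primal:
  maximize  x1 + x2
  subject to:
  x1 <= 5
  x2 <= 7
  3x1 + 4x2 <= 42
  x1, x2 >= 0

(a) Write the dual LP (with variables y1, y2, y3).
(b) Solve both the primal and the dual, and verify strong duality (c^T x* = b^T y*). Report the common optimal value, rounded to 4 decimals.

The standard primal-dual pair for 'max c^T x s.t. A x <= b, x >= 0' is:
  Dual:  min b^T y  s.t.  A^T y >= c,  y >= 0.

So the dual LP is:
  minimize  5y1 + 7y2 + 42y3
  subject to:
    y1 + 3y3 >= 1
    y2 + 4y3 >= 1
    y1, y2, y3 >= 0

Solving the primal: x* = (5, 6.75).
  primal value c^T x* = 11.75.
Solving the dual: y* = (0.25, 0, 0.25).
  dual value b^T y* = 11.75.
Strong duality: c^T x* = b^T y*. Confirmed.

11.75


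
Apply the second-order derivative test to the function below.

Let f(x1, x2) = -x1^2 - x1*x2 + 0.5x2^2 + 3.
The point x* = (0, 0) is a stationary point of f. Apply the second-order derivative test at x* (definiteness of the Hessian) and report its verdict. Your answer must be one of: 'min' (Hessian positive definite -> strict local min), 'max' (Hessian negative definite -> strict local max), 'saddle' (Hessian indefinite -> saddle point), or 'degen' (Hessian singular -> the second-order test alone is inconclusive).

Compute the Hessian H = grad^2 f:
  H = [[-2, -1], [-1, 1]]
Verify stationarity: grad f(x*) = H x* + g = (0, 0).
Eigenvalues of H: -2.3028, 1.3028.
Eigenvalues have mixed signs, so H is indefinite -> x* is a saddle point.

saddle


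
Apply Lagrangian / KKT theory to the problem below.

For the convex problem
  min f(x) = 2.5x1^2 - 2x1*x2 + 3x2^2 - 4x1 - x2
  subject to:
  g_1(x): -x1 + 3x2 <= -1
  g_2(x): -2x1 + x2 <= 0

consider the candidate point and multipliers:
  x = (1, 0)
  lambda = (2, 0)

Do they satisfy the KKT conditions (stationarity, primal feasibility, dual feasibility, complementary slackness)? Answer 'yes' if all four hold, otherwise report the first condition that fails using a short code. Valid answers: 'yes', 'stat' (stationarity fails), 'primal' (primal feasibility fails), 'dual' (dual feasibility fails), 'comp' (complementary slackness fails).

Gradient of f: grad f(x) = Q x + c = (1, -3)
Constraint values g_i(x) = a_i^T x - b_i:
  g_1((1, 0)) = 0
  g_2((1, 0)) = -2
Stationarity residual: grad f(x) + sum_i lambda_i a_i = (-1, 3)
  -> stationarity FAILS
Primal feasibility (all g_i <= 0): OK
Dual feasibility (all lambda_i >= 0): OK
Complementary slackness (lambda_i * g_i(x) = 0 for all i): OK

Verdict: the first failing condition is stationarity -> stat.

stat


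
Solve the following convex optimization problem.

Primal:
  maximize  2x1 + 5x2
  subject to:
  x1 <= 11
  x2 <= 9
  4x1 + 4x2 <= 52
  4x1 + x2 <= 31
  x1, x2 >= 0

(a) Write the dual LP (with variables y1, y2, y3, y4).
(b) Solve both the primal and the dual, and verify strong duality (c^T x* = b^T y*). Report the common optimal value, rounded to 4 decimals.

The standard primal-dual pair for 'max c^T x s.t. A x <= b, x >= 0' is:
  Dual:  min b^T y  s.t.  A^T y >= c,  y >= 0.

So the dual LP is:
  minimize  11y1 + 9y2 + 52y3 + 31y4
  subject to:
    y1 + 4y3 + 4y4 >= 2
    y2 + 4y3 + y4 >= 5
    y1, y2, y3, y4 >= 0

Solving the primal: x* = (4, 9).
  primal value c^T x* = 53.
Solving the dual: y* = (0, 3, 0.5, 0).
  dual value b^T y* = 53.
Strong duality: c^T x* = b^T y*. Confirmed.

53


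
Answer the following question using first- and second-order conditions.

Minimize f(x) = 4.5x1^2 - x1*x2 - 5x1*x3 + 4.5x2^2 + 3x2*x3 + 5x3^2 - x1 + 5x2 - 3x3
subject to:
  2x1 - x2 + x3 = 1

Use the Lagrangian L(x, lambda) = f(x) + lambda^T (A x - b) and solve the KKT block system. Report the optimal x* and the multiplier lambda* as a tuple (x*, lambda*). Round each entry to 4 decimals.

Form the Lagrangian:
  L(x, lambda) = (1/2) x^T Q x + c^T x + lambda^T (A x - b)
Stationarity (grad_x L = 0): Q x + c + A^T lambda = 0.
Primal feasibility: A x = b.

This gives the KKT block system:
  [ Q   A^T ] [ x     ]   [-c ]
  [ A    0  ] [ lambda ] = [ b ]

Solving the linear system:
  x*      = (0.0285, -0.5635, 0.3795)
  lambda* = (1.0385)
  f(x*)   = -2.5114

x* = (0.0285, -0.5635, 0.3795), lambda* = (1.0385)


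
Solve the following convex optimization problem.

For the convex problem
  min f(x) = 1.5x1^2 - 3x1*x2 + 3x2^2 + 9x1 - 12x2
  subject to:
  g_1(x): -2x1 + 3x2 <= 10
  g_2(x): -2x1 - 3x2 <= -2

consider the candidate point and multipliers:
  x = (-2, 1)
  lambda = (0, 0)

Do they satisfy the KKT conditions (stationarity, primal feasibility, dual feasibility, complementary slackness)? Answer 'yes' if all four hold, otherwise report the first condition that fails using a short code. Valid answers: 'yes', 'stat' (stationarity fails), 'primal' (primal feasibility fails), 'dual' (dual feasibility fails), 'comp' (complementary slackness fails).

Gradient of f: grad f(x) = Q x + c = (0, 0)
Constraint values g_i(x) = a_i^T x - b_i:
  g_1((-2, 1)) = -3
  g_2((-2, 1)) = 3
Stationarity residual: grad f(x) + sum_i lambda_i a_i = (0, 0)
  -> stationarity OK
Primal feasibility (all g_i <= 0): FAILS
Dual feasibility (all lambda_i >= 0): OK
Complementary slackness (lambda_i * g_i(x) = 0 for all i): OK

Verdict: the first failing condition is primal_feasibility -> primal.

primal


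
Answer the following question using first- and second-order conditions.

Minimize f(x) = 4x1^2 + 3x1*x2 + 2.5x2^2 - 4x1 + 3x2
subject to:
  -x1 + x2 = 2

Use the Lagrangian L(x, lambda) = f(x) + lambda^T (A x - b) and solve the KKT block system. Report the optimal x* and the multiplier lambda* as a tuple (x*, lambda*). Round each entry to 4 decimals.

Form the Lagrangian:
  L(x, lambda) = (1/2) x^T Q x + c^T x + lambda^T (A x - b)
Stationarity (grad_x L = 0): Q x + c + A^T lambda = 0.
Primal feasibility: A x = b.

This gives the KKT block system:
  [ Q   A^T ] [ x     ]   [-c ]
  [ A    0  ] [ lambda ] = [ b ]

Solving the linear system:
  x*      = (-0.7895, 1.2105)
  lambda* = (-6.6842)
  f(x*)   = 10.0789

x* = (-0.7895, 1.2105), lambda* = (-6.6842)


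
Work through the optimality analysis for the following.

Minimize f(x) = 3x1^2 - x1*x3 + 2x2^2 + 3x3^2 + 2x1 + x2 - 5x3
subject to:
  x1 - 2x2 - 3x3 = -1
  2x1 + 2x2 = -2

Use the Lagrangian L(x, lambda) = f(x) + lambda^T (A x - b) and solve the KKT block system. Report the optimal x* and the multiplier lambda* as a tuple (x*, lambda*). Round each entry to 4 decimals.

Form the Lagrangian:
  L(x, lambda) = (1/2) x^T Q x + c^T x + lambda^T (A x - b)
Stationarity (grad_x L = 0): Q x + c + A^T lambda = 0.
Primal feasibility: A x = b.

This gives the KKT block system:
  [ Q   A^T ] [ x     ]   [-c ]
  [ A    0  ] [ lambda ] = [ b ]

Solving the linear system:
  x*      = (-0.3571, -0.6429, 0.6429)
  lambda* = (-0.2619, 0.5238)
  f(x*)   = -1.8929

x* = (-0.3571, -0.6429, 0.6429), lambda* = (-0.2619, 0.5238)


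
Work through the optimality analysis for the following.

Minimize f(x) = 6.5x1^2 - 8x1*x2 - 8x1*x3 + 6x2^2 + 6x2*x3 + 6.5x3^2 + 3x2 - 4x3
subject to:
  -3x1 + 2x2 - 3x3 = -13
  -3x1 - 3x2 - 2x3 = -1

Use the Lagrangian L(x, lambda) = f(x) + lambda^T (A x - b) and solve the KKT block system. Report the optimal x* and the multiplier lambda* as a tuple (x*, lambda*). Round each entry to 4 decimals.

Form the Lagrangian:
  L(x, lambda) = (1/2) x^T Q x + c^T x + lambda^T (A x - b)
Stationarity (grad_x L = 0): Q x + c + A^T lambda = 0.
Primal feasibility: A x = b.

This gives the KKT block system:
  [ Q   A^T ] [ x     ]   [-c ]
  [ A    0  ] [ lambda ] = [ b ]

Solving the linear system:
  x*      = (0.7404, -1.9401, 2.2996)
  lambda* = (3.8312, -1.5815)
  f(x*)   = 16.6028

x* = (0.7404, -1.9401, 2.2996), lambda* = (3.8312, -1.5815)


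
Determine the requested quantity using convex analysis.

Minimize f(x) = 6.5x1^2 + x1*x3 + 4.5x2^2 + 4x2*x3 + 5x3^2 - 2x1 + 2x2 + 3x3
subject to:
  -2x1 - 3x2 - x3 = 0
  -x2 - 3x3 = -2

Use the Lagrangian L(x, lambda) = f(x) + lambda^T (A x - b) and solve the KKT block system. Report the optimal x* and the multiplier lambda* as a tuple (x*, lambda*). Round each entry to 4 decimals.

Form the Lagrangian:
  L(x, lambda) = (1/2) x^T Q x + c^T x + lambda^T (A x - b)
Stationarity (grad_x L = 0): Q x + c + A^T lambda = 0.
Primal feasibility: A x = b.

This gives the KKT block system:
  [ Q   A^T ] [ x     ]   [-c ]
  [ A    0  ] [ lambda ] = [ b ]

Solving the linear system:
  x*      = (0.053, -0.2898, 0.7633)
  lambda* = (-0.2739, 3.2668)
  f(x*)   = 4.0689

x* = (0.053, -0.2898, 0.7633), lambda* = (-0.2739, 3.2668)


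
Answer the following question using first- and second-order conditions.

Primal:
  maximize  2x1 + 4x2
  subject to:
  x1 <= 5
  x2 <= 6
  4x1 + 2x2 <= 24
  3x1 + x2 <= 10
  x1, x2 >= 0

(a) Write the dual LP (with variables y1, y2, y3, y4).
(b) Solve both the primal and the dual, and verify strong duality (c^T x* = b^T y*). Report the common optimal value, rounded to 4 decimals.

The standard primal-dual pair for 'max c^T x s.t. A x <= b, x >= 0' is:
  Dual:  min b^T y  s.t.  A^T y >= c,  y >= 0.

So the dual LP is:
  minimize  5y1 + 6y2 + 24y3 + 10y4
  subject to:
    y1 + 4y3 + 3y4 >= 2
    y2 + 2y3 + y4 >= 4
    y1, y2, y3, y4 >= 0

Solving the primal: x* = (1.3333, 6).
  primal value c^T x* = 26.6667.
Solving the dual: y* = (0, 3.3333, 0, 0.6667).
  dual value b^T y* = 26.6667.
Strong duality: c^T x* = b^T y*. Confirmed.

26.6667


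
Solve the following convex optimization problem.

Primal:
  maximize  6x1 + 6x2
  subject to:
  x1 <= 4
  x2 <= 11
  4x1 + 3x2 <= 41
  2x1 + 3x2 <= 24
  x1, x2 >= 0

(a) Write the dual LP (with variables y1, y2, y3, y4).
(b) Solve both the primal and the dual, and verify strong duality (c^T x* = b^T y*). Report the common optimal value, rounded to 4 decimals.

The standard primal-dual pair for 'max c^T x s.t. A x <= b, x >= 0' is:
  Dual:  min b^T y  s.t.  A^T y >= c,  y >= 0.

So the dual LP is:
  minimize  4y1 + 11y2 + 41y3 + 24y4
  subject to:
    y1 + 4y3 + 2y4 >= 6
    y2 + 3y3 + 3y4 >= 6
    y1, y2, y3, y4 >= 0

Solving the primal: x* = (4, 5.3333).
  primal value c^T x* = 56.
Solving the dual: y* = (2, 0, 0, 2).
  dual value b^T y* = 56.
Strong duality: c^T x* = b^T y*. Confirmed.

56


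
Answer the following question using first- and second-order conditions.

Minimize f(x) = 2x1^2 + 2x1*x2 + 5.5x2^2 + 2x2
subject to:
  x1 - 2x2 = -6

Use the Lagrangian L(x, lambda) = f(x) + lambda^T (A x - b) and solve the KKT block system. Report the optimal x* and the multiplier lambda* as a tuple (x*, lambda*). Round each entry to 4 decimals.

Form the Lagrangian:
  L(x, lambda) = (1/2) x^T Q x + c^T x + lambda^T (A x - b)
Stationarity (grad_x L = 0): Q x + c + A^T lambda = 0.
Primal feasibility: A x = b.

This gives the KKT block system:
  [ Q   A^T ] [ x     ]   [-c ]
  [ A    0  ] [ lambda ] = [ b ]

Solving the linear system:
  x*      = (-2.6857, 1.6571)
  lambda* = (7.4286)
  f(x*)   = 23.9429

x* = (-2.6857, 1.6571), lambda* = (7.4286)


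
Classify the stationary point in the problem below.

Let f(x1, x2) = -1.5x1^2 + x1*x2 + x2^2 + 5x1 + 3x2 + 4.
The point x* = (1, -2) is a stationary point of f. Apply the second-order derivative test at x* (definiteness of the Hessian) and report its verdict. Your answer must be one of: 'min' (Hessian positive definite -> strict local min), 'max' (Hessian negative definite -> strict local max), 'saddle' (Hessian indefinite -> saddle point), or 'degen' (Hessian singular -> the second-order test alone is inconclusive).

Compute the Hessian H = grad^2 f:
  H = [[-3, 1], [1, 2]]
Verify stationarity: grad f(x*) = H x* + g = (0, 0).
Eigenvalues of H: -3.1926, 2.1926.
Eigenvalues have mixed signs, so H is indefinite -> x* is a saddle point.

saddle


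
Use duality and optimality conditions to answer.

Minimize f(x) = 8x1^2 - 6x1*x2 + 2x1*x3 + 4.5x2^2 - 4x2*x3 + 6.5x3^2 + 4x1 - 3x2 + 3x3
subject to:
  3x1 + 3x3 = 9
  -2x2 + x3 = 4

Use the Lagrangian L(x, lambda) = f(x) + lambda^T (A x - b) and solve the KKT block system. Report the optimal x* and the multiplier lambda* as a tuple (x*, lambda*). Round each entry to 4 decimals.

Form the Lagrangian:
  L(x, lambda) = (1/2) x^T Q x + c^T x + lambda^T (A x - b)
Stationarity (grad_x L = 0): Q x + c + A^T lambda = 0.
Primal feasibility: A x = b.

This gives the KKT block system:
  [ Q   A^T ] [ x     ]   [-c ]
  [ A    0  ] [ lambda ] = [ b ]

Solving the linear system:
  x*      = (0.7265, -0.8632, 2.2735)
  lambda* = (-8.4501, -12.1111)
  f(x*)   = 68.406

x* = (0.7265, -0.8632, 2.2735), lambda* = (-8.4501, -12.1111)


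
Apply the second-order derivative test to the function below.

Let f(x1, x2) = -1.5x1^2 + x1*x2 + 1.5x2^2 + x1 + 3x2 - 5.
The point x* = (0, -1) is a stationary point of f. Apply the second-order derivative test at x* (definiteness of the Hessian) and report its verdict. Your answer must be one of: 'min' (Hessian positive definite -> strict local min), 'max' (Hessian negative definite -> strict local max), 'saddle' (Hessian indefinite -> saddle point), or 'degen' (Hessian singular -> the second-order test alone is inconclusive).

Compute the Hessian H = grad^2 f:
  H = [[-3, 1], [1, 3]]
Verify stationarity: grad f(x*) = H x* + g = (0, 0).
Eigenvalues of H: -3.1623, 3.1623.
Eigenvalues have mixed signs, so H is indefinite -> x* is a saddle point.

saddle


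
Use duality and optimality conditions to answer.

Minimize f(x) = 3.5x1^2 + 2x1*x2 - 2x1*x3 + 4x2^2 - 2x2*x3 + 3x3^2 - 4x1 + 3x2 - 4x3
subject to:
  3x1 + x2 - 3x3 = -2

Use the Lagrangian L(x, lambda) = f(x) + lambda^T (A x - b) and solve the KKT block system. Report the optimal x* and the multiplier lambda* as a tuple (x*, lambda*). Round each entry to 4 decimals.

Form the Lagrangian:
  L(x, lambda) = (1/2) x^T Q x + c^T x + lambda^T (A x - b)
Stationarity (grad_x L = 0): Q x + c + A^T lambda = 0.
Primal feasibility: A x = b.

This gives the KKT block system:
  [ Q   A^T ] [ x     ]   [-c ]
  [ A    0  ] [ lambda ] = [ b ]

Solving the linear system:
  x*      = (0.6436, -0.3443, 1.1955)
  lambda* = (0.8581)
  f(x*)   = -3.3365

x* = (0.6436, -0.3443, 1.1955), lambda* = (0.8581)


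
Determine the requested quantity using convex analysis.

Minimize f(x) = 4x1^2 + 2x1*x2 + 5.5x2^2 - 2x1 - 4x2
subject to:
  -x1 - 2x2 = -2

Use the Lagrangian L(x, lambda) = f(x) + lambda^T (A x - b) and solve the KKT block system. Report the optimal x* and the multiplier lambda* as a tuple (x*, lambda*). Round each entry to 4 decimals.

Form the Lagrangian:
  L(x, lambda) = (1/2) x^T Q x + c^T x + lambda^T (A x - b)
Stationarity (grad_x L = 0): Q x + c + A^T lambda = 0.
Primal feasibility: A x = b.

This gives the KKT block system:
  [ Q   A^T ] [ x     ]   [-c ]
  [ A    0  ] [ lambda ] = [ b ]

Solving the linear system:
  x*      = (0.4, 0.8)
  lambda* = (2.8)
  f(x*)   = 0.8

x* = (0.4, 0.8), lambda* = (2.8)


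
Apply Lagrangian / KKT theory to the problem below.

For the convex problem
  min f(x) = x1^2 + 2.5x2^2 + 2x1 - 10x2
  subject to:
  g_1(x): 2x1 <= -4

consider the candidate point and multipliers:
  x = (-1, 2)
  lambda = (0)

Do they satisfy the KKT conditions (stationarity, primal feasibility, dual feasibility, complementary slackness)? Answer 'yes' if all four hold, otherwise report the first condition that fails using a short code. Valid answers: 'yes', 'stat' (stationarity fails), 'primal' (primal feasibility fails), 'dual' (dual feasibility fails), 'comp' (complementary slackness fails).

Gradient of f: grad f(x) = Q x + c = (0, 0)
Constraint values g_i(x) = a_i^T x - b_i:
  g_1((-1, 2)) = 2
Stationarity residual: grad f(x) + sum_i lambda_i a_i = (0, 0)
  -> stationarity OK
Primal feasibility (all g_i <= 0): FAILS
Dual feasibility (all lambda_i >= 0): OK
Complementary slackness (lambda_i * g_i(x) = 0 for all i): OK

Verdict: the first failing condition is primal_feasibility -> primal.

primal


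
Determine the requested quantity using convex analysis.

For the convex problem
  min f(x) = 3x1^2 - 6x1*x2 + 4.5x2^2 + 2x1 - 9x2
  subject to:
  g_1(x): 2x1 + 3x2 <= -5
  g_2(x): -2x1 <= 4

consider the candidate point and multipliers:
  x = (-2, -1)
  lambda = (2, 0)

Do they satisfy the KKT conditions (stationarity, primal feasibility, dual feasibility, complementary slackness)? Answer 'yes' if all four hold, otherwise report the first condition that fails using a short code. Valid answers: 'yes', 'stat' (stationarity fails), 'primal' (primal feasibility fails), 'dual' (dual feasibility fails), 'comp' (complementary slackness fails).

Gradient of f: grad f(x) = Q x + c = (-4, -6)
Constraint values g_i(x) = a_i^T x - b_i:
  g_1((-2, -1)) = -2
  g_2((-2, -1)) = 0
Stationarity residual: grad f(x) + sum_i lambda_i a_i = (0, 0)
  -> stationarity OK
Primal feasibility (all g_i <= 0): OK
Dual feasibility (all lambda_i >= 0): OK
Complementary slackness (lambda_i * g_i(x) = 0 for all i): FAILS

Verdict: the first failing condition is complementary_slackness -> comp.

comp


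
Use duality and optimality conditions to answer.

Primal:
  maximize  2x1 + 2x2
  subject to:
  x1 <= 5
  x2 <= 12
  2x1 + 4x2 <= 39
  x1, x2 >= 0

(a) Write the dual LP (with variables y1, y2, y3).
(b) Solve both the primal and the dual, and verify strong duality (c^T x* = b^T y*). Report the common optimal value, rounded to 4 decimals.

The standard primal-dual pair for 'max c^T x s.t. A x <= b, x >= 0' is:
  Dual:  min b^T y  s.t.  A^T y >= c,  y >= 0.

So the dual LP is:
  minimize  5y1 + 12y2 + 39y3
  subject to:
    y1 + 2y3 >= 2
    y2 + 4y3 >= 2
    y1, y2, y3 >= 0

Solving the primal: x* = (5, 7.25).
  primal value c^T x* = 24.5.
Solving the dual: y* = (1, 0, 0.5).
  dual value b^T y* = 24.5.
Strong duality: c^T x* = b^T y*. Confirmed.

24.5


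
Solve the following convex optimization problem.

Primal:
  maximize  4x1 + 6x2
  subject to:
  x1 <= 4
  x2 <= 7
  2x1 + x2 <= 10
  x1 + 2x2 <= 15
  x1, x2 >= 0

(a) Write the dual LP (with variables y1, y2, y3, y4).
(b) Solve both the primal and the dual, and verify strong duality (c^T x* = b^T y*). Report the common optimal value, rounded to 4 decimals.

The standard primal-dual pair for 'max c^T x s.t. A x <= b, x >= 0' is:
  Dual:  min b^T y  s.t.  A^T y >= c,  y >= 0.

So the dual LP is:
  minimize  4y1 + 7y2 + 10y3 + 15y4
  subject to:
    y1 + 2y3 + y4 >= 4
    y2 + y3 + 2y4 >= 6
    y1, y2, y3, y4 >= 0

Solving the primal: x* = (1.6667, 6.6667).
  primal value c^T x* = 46.6667.
Solving the dual: y* = (0, 0, 0.6667, 2.6667).
  dual value b^T y* = 46.6667.
Strong duality: c^T x* = b^T y*. Confirmed.

46.6667


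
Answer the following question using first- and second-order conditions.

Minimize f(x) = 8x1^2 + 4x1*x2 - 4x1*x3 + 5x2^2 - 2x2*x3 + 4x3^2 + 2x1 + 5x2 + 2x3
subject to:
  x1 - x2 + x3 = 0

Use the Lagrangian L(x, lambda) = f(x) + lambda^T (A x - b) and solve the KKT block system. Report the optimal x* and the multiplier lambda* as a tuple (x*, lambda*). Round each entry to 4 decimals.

Form the Lagrangian:
  L(x, lambda) = (1/2) x^T Q x + c^T x + lambda^T (A x - b)
Stationarity (grad_x L = 0): Q x + c + A^T lambda = 0.
Primal feasibility: A x = b.

This gives the KKT block system:
  [ Q   A^T ] [ x     ]   [-c ]
  [ A    0  ] [ lambda ] = [ b ]

Solving the linear system:
  x*      = (-0.1019, -0.5437, -0.4417)
  lambda* = (0.0388)
  f(x*)   = -1.9029

x* = (-0.1019, -0.5437, -0.4417), lambda* = (0.0388)


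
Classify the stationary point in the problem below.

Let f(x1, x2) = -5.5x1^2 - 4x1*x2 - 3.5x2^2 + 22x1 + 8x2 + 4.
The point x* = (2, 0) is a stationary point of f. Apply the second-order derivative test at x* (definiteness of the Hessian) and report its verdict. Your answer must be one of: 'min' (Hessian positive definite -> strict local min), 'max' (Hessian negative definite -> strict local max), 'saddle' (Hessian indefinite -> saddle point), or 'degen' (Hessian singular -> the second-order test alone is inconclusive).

Compute the Hessian H = grad^2 f:
  H = [[-11, -4], [-4, -7]]
Verify stationarity: grad f(x*) = H x* + g = (0, 0).
Eigenvalues of H: -13.4721, -4.5279.
Both eigenvalues < 0, so H is negative definite -> x* is a strict local max.

max


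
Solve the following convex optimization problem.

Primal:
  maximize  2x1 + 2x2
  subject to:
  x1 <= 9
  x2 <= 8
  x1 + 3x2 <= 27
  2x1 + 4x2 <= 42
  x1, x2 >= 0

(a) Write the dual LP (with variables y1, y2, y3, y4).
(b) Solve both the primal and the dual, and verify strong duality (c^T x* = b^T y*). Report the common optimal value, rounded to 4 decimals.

The standard primal-dual pair for 'max c^T x s.t. A x <= b, x >= 0' is:
  Dual:  min b^T y  s.t.  A^T y >= c,  y >= 0.

So the dual LP is:
  minimize  9y1 + 8y2 + 27y3 + 42y4
  subject to:
    y1 + y3 + 2y4 >= 2
    y2 + 3y3 + 4y4 >= 2
    y1, y2, y3, y4 >= 0

Solving the primal: x* = (9, 6).
  primal value c^T x* = 30.
Solving the dual: y* = (1, 0, 0, 0.5).
  dual value b^T y* = 30.
Strong duality: c^T x* = b^T y*. Confirmed.

30


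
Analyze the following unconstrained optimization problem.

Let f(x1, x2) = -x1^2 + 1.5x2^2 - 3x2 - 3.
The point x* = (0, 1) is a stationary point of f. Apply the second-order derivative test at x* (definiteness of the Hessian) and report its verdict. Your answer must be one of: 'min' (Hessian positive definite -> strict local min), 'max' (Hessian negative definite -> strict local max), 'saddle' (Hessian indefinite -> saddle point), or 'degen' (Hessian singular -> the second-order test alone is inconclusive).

Compute the Hessian H = grad^2 f:
  H = [[-2, 0], [0, 3]]
Verify stationarity: grad f(x*) = H x* + g = (0, 0).
Eigenvalues of H: -2, 3.
Eigenvalues have mixed signs, so H is indefinite -> x* is a saddle point.

saddle


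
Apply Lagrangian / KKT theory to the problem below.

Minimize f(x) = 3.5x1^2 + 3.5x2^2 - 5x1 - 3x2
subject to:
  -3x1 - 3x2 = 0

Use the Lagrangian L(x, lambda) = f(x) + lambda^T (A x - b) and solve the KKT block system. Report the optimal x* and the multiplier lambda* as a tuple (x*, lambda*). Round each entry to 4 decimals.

Form the Lagrangian:
  L(x, lambda) = (1/2) x^T Q x + c^T x + lambda^T (A x - b)
Stationarity (grad_x L = 0): Q x + c + A^T lambda = 0.
Primal feasibility: A x = b.

This gives the KKT block system:
  [ Q   A^T ] [ x     ]   [-c ]
  [ A    0  ] [ lambda ] = [ b ]

Solving the linear system:
  x*      = (0.1429, -0.1429)
  lambda* = (-1.3333)
  f(x*)   = -0.1429

x* = (0.1429, -0.1429), lambda* = (-1.3333)


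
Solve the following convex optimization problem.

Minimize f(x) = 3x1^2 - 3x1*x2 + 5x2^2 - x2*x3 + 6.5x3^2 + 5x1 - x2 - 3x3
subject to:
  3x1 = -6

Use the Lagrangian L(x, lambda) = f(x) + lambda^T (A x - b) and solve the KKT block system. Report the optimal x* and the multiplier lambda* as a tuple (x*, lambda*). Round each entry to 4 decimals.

Form the Lagrangian:
  L(x, lambda) = (1/2) x^T Q x + c^T x + lambda^T (A x - b)
Stationarity (grad_x L = 0): Q x + c + A^T lambda = 0.
Primal feasibility: A x = b.

This gives the KKT block system:
  [ Q   A^T ] [ x     ]   [-c ]
  [ A    0  ] [ lambda ] = [ b ]

Solving the linear system:
  x*      = (-2, -0.4806, 0.1938)
  lambda* = (1.8527)
  f(x*)   = 0.5078

x* = (-2, -0.4806, 0.1938), lambda* = (1.8527)


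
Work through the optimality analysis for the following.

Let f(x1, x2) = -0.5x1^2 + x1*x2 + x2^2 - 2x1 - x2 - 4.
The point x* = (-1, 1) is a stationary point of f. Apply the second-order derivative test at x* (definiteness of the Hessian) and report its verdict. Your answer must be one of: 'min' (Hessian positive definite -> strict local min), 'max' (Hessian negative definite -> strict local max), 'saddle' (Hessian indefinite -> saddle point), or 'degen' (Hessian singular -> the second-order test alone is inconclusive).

Compute the Hessian H = grad^2 f:
  H = [[-1, 1], [1, 2]]
Verify stationarity: grad f(x*) = H x* + g = (0, 0).
Eigenvalues of H: -1.3028, 2.3028.
Eigenvalues have mixed signs, so H is indefinite -> x* is a saddle point.

saddle


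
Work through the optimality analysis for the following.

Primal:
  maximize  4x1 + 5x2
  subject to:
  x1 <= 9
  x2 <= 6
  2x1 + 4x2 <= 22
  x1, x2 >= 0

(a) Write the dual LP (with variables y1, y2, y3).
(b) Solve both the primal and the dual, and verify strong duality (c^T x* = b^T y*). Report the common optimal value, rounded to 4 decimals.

The standard primal-dual pair for 'max c^T x s.t. A x <= b, x >= 0' is:
  Dual:  min b^T y  s.t.  A^T y >= c,  y >= 0.

So the dual LP is:
  minimize  9y1 + 6y2 + 22y3
  subject to:
    y1 + 2y3 >= 4
    y2 + 4y3 >= 5
    y1, y2, y3 >= 0

Solving the primal: x* = (9, 1).
  primal value c^T x* = 41.
Solving the dual: y* = (1.5, 0, 1.25).
  dual value b^T y* = 41.
Strong duality: c^T x* = b^T y*. Confirmed.

41


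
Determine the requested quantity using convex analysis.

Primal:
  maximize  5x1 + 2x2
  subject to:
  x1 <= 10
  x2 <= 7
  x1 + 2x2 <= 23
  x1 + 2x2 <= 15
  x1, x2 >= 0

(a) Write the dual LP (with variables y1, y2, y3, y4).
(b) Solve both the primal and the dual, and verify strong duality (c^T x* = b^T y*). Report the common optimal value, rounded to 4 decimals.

The standard primal-dual pair for 'max c^T x s.t. A x <= b, x >= 0' is:
  Dual:  min b^T y  s.t.  A^T y >= c,  y >= 0.

So the dual LP is:
  minimize  10y1 + 7y2 + 23y3 + 15y4
  subject to:
    y1 + y3 + y4 >= 5
    y2 + 2y3 + 2y4 >= 2
    y1, y2, y3, y4 >= 0

Solving the primal: x* = (10, 2.5).
  primal value c^T x* = 55.
Solving the dual: y* = (4, 0, 0, 1).
  dual value b^T y* = 55.
Strong duality: c^T x* = b^T y*. Confirmed.

55


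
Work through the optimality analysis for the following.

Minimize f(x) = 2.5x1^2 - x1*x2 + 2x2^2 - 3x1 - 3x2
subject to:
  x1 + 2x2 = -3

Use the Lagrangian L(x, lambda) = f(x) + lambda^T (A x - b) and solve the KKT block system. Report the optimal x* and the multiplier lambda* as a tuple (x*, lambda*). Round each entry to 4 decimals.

Form the Lagrangian:
  L(x, lambda) = (1/2) x^T Q x + c^T x + lambda^T (A x - b)
Stationarity (grad_x L = 0): Q x + c + A^T lambda = 0.
Primal feasibility: A x = b.

This gives the KKT block system:
  [ Q   A^T ] [ x     ]   [-c ]
  [ A    0  ] [ lambda ] = [ b ]

Solving the linear system:
  x*      = (-0.4286, -1.2857)
  lambda* = (3.8571)
  f(x*)   = 8.3571

x* = (-0.4286, -1.2857), lambda* = (3.8571)


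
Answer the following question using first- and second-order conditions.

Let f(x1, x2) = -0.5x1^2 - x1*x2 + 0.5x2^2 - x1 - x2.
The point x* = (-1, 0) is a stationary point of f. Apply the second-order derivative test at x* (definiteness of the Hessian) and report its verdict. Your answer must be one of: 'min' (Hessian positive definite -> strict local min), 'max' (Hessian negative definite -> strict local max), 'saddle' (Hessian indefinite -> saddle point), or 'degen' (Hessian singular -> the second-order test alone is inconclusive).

Compute the Hessian H = grad^2 f:
  H = [[-1, -1], [-1, 1]]
Verify stationarity: grad f(x*) = H x* + g = (0, 0).
Eigenvalues of H: -1.4142, 1.4142.
Eigenvalues have mixed signs, so H is indefinite -> x* is a saddle point.

saddle


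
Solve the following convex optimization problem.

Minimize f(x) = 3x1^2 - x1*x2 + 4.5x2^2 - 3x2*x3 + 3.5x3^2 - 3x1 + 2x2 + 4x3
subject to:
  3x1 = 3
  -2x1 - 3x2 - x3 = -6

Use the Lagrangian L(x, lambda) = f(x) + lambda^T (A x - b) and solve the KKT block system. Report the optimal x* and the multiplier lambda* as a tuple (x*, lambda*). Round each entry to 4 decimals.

Form the Lagrangian:
  L(x, lambda) = (1/2) x^T Q x + c^T x + lambda^T (A x - b)
Stationarity (grad_x L = 0): Q x + c + A^T lambda = 0.
Primal feasibility: A x = b.

This gives the KKT block system:
  [ Q   A^T ] [ x     ]   [-c ]
  [ A    0  ] [ lambda ] = [ b ]

Solving the linear system:
  x*      = (1, 1.1889, 0.4333)
  lambda* = (1.7074, 3.4667)
  f(x*)   = 8.3944

x* = (1, 1.1889, 0.4333), lambda* = (1.7074, 3.4667)


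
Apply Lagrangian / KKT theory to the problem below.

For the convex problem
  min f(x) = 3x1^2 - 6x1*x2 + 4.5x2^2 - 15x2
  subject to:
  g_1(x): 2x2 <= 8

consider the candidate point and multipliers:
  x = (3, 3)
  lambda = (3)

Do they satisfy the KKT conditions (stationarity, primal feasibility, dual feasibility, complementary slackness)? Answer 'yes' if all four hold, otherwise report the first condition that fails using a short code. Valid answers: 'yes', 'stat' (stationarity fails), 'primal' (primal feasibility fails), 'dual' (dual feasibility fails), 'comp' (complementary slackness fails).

Gradient of f: grad f(x) = Q x + c = (0, -6)
Constraint values g_i(x) = a_i^T x - b_i:
  g_1((3, 3)) = -2
Stationarity residual: grad f(x) + sum_i lambda_i a_i = (0, 0)
  -> stationarity OK
Primal feasibility (all g_i <= 0): OK
Dual feasibility (all lambda_i >= 0): OK
Complementary slackness (lambda_i * g_i(x) = 0 for all i): FAILS

Verdict: the first failing condition is complementary_slackness -> comp.

comp


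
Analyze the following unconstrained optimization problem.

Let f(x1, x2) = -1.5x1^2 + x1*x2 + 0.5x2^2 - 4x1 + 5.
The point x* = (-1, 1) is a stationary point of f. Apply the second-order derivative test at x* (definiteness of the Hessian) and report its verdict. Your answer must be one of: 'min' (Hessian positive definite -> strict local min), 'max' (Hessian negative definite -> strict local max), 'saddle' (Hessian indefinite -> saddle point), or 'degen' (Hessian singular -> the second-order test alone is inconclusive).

Compute the Hessian H = grad^2 f:
  H = [[-3, 1], [1, 1]]
Verify stationarity: grad f(x*) = H x* + g = (0, 0).
Eigenvalues of H: -3.2361, 1.2361.
Eigenvalues have mixed signs, so H is indefinite -> x* is a saddle point.

saddle


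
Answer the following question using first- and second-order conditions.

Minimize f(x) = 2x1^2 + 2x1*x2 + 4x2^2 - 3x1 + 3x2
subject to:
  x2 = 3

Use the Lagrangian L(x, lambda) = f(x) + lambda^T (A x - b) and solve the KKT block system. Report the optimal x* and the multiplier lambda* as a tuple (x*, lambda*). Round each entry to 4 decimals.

Form the Lagrangian:
  L(x, lambda) = (1/2) x^T Q x + c^T x + lambda^T (A x - b)
Stationarity (grad_x L = 0): Q x + c + A^T lambda = 0.
Primal feasibility: A x = b.

This gives the KKT block system:
  [ Q   A^T ] [ x     ]   [-c ]
  [ A    0  ] [ lambda ] = [ b ]

Solving the linear system:
  x*      = (-0.75, 3)
  lambda* = (-25.5)
  f(x*)   = 43.875

x* = (-0.75, 3), lambda* = (-25.5)


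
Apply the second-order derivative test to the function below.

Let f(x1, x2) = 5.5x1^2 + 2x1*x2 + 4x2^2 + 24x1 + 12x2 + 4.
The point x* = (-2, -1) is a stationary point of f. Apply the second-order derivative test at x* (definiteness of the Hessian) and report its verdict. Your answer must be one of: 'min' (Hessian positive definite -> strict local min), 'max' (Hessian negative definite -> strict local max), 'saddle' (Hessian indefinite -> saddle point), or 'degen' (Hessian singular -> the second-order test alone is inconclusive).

Compute the Hessian H = grad^2 f:
  H = [[11, 2], [2, 8]]
Verify stationarity: grad f(x*) = H x* + g = (0, 0).
Eigenvalues of H: 7, 12.
Both eigenvalues > 0, so H is positive definite -> x* is a strict local min.

min


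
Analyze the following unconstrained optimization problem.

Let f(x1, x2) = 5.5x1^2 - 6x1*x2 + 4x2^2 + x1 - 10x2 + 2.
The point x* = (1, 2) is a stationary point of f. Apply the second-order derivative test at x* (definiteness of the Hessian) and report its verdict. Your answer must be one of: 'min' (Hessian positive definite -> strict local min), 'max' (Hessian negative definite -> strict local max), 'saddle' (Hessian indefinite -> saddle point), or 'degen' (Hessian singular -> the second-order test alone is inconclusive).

Compute the Hessian H = grad^2 f:
  H = [[11, -6], [-6, 8]]
Verify stationarity: grad f(x*) = H x* + g = (0, 0).
Eigenvalues of H: 3.3153, 15.6847.
Both eigenvalues > 0, so H is positive definite -> x* is a strict local min.

min


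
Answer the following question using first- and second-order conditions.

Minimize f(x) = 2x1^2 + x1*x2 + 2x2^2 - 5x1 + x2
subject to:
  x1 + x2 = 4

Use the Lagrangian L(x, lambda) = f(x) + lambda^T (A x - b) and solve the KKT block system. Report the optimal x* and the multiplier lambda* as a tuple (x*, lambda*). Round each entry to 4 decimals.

Form the Lagrangian:
  L(x, lambda) = (1/2) x^T Q x + c^T x + lambda^T (A x - b)
Stationarity (grad_x L = 0): Q x + c + A^T lambda = 0.
Primal feasibility: A x = b.

This gives the KKT block system:
  [ Q   A^T ] [ x     ]   [-c ]
  [ A    0  ] [ lambda ] = [ b ]

Solving the linear system:
  x*      = (3, 1)
  lambda* = (-8)
  f(x*)   = 9

x* = (3, 1), lambda* = (-8)


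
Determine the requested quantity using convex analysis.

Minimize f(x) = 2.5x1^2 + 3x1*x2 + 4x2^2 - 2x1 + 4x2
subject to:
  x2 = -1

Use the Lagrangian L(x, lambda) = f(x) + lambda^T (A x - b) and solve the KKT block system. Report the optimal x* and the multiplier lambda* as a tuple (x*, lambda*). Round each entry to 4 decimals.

Form the Lagrangian:
  L(x, lambda) = (1/2) x^T Q x + c^T x + lambda^T (A x - b)
Stationarity (grad_x L = 0): Q x + c + A^T lambda = 0.
Primal feasibility: A x = b.

This gives the KKT block system:
  [ Q   A^T ] [ x     ]   [-c ]
  [ A    0  ] [ lambda ] = [ b ]

Solving the linear system:
  x*      = (1, -1)
  lambda* = (1)
  f(x*)   = -2.5

x* = (1, -1), lambda* = (1)


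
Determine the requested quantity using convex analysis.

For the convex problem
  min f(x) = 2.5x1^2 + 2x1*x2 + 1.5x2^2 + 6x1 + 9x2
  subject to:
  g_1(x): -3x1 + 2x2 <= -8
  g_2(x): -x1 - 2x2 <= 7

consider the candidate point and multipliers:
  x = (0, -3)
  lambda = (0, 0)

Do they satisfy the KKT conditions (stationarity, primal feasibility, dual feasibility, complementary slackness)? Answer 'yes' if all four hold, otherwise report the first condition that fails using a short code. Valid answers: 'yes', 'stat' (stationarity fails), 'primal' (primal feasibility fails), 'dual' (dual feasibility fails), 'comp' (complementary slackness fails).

Gradient of f: grad f(x) = Q x + c = (0, 0)
Constraint values g_i(x) = a_i^T x - b_i:
  g_1((0, -3)) = 2
  g_2((0, -3)) = -1
Stationarity residual: grad f(x) + sum_i lambda_i a_i = (0, 0)
  -> stationarity OK
Primal feasibility (all g_i <= 0): FAILS
Dual feasibility (all lambda_i >= 0): OK
Complementary slackness (lambda_i * g_i(x) = 0 for all i): OK

Verdict: the first failing condition is primal_feasibility -> primal.

primal


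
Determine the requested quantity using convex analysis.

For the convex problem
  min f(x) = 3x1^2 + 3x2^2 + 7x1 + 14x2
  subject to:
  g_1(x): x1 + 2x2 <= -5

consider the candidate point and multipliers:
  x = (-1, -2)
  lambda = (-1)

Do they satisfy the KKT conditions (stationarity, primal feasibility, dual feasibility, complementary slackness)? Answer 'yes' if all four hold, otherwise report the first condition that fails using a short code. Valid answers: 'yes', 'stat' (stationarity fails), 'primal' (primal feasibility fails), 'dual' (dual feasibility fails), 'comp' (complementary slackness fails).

Gradient of f: grad f(x) = Q x + c = (1, 2)
Constraint values g_i(x) = a_i^T x - b_i:
  g_1((-1, -2)) = 0
Stationarity residual: grad f(x) + sum_i lambda_i a_i = (0, 0)
  -> stationarity OK
Primal feasibility (all g_i <= 0): OK
Dual feasibility (all lambda_i >= 0): FAILS
Complementary slackness (lambda_i * g_i(x) = 0 for all i): OK

Verdict: the first failing condition is dual_feasibility -> dual.

dual


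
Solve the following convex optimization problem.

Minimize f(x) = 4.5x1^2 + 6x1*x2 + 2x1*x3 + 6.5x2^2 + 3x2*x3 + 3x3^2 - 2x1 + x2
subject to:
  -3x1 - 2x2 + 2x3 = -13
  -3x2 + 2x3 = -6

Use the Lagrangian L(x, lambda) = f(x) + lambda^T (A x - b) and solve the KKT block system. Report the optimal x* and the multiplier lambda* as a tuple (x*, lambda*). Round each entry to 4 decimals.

Form the Lagrangian:
  L(x, lambda) = (1/2) x^T Q x + c^T x + lambda^T (A x - b)
Stationarity (grad_x L = 0): Q x + c + A^T lambda = 0.
Primal feasibility: A x = b.

This gives the KKT block system:
  [ Q   A^T ] [ x     ]   [-c ]
  [ A    0  ] [ lambda ] = [ b ]

Solving the linear system:
  x*      = (2.4092, 0.2275, -2.6588)
  lambda* = (5.2431, -0.017)
  f(x*)   = 31.734

x* = (2.4092, 0.2275, -2.6588), lambda* = (5.2431, -0.017)


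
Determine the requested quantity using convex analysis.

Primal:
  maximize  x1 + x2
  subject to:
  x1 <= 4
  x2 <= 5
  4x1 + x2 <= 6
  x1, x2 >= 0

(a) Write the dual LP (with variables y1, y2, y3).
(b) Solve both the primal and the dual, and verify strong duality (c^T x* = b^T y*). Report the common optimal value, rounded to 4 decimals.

The standard primal-dual pair for 'max c^T x s.t. A x <= b, x >= 0' is:
  Dual:  min b^T y  s.t.  A^T y >= c,  y >= 0.

So the dual LP is:
  minimize  4y1 + 5y2 + 6y3
  subject to:
    y1 + 4y3 >= 1
    y2 + y3 >= 1
    y1, y2, y3 >= 0

Solving the primal: x* = (0.25, 5).
  primal value c^T x* = 5.25.
Solving the dual: y* = (0, 0.75, 0.25).
  dual value b^T y* = 5.25.
Strong duality: c^T x* = b^T y*. Confirmed.

5.25


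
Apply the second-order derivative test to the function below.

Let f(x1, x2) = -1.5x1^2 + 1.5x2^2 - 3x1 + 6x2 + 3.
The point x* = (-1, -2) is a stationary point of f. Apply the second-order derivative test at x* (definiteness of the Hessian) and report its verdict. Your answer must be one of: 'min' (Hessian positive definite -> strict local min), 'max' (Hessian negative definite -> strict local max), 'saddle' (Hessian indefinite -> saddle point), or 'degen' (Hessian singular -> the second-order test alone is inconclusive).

Compute the Hessian H = grad^2 f:
  H = [[-3, 0], [0, 3]]
Verify stationarity: grad f(x*) = H x* + g = (0, 0).
Eigenvalues of H: -3, 3.
Eigenvalues have mixed signs, so H is indefinite -> x* is a saddle point.

saddle


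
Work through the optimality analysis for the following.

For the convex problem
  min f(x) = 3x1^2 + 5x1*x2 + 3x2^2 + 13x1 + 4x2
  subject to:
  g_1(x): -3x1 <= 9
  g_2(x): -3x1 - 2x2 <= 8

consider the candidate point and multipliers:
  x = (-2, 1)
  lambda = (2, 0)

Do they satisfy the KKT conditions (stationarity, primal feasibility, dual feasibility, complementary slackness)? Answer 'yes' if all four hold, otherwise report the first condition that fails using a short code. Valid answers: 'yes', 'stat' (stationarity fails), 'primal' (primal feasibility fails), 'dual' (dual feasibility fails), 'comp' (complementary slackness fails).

Gradient of f: grad f(x) = Q x + c = (6, 0)
Constraint values g_i(x) = a_i^T x - b_i:
  g_1((-2, 1)) = -3
  g_2((-2, 1)) = -4
Stationarity residual: grad f(x) + sum_i lambda_i a_i = (0, 0)
  -> stationarity OK
Primal feasibility (all g_i <= 0): OK
Dual feasibility (all lambda_i >= 0): OK
Complementary slackness (lambda_i * g_i(x) = 0 for all i): FAILS

Verdict: the first failing condition is complementary_slackness -> comp.

comp


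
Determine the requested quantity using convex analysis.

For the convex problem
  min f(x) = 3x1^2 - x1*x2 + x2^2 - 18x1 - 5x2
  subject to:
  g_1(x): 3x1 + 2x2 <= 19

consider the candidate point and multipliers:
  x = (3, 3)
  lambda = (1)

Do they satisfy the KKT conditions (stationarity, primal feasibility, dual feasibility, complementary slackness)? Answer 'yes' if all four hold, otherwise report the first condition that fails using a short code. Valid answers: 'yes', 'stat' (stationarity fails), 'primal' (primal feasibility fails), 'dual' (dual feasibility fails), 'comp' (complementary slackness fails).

Gradient of f: grad f(x) = Q x + c = (-3, -2)
Constraint values g_i(x) = a_i^T x - b_i:
  g_1((3, 3)) = -4
Stationarity residual: grad f(x) + sum_i lambda_i a_i = (0, 0)
  -> stationarity OK
Primal feasibility (all g_i <= 0): OK
Dual feasibility (all lambda_i >= 0): OK
Complementary slackness (lambda_i * g_i(x) = 0 for all i): FAILS

Verdict: the first failing condition is complementary_slackness -> comp.

comp


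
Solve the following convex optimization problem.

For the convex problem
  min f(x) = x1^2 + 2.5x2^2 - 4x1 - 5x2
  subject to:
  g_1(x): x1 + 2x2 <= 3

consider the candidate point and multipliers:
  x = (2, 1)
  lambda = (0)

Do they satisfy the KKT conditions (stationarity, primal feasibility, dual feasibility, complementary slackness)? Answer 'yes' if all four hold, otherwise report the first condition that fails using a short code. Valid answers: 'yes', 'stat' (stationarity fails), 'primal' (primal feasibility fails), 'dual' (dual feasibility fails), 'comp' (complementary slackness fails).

Gradient of f: grad f(x) = Q x + c = (0, 0)
Constraint values g_i(x) = a_i^T x - b_i:
  g_1((2, 1)) = 1
Stationarity residual: grad f(x) + sum_i lambda_i a_i = (0, 0)
  -> stationarity OK
Primal feasibility (all g_i <= 0): FAILS
Dual feasibility (all lambda_i >= 0): OK
Complementary slackness (lambda_i * g_i(x) = 0 for all i): OK

Verdict: the first failing condition is primal_feasibility -> primal.

primal
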